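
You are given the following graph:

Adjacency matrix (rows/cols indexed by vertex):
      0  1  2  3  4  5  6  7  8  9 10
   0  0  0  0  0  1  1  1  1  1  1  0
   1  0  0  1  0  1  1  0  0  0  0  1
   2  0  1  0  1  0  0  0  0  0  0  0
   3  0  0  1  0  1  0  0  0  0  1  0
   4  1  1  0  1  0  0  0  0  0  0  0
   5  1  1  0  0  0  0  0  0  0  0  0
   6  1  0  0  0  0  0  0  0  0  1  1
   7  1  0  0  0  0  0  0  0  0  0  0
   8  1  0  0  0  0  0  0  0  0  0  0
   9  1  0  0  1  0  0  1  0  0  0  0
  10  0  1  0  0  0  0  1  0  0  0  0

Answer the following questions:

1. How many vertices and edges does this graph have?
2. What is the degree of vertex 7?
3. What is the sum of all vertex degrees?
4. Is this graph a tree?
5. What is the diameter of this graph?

Count: 11 vertices, 15 edges.
Vertex 7 has neighbors [0], degree = 1.
Handshaking lemma: 2 * 15 = 30.
A tree on 11 vertices has 10 edges. This graph has 15 edges (5 extra). Not a tree.
Diameter (longest shortest path) = 4.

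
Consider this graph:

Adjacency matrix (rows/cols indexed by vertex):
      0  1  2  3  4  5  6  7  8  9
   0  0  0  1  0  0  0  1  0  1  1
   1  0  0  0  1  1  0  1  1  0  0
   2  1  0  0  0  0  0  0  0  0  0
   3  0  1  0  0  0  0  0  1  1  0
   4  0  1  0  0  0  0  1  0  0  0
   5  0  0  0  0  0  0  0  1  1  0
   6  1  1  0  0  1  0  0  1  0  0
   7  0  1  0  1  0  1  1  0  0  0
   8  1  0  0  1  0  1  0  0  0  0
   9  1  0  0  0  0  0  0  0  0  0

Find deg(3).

Vertex 3 has neighbors [1, 7, 8], so deg(3) = 3.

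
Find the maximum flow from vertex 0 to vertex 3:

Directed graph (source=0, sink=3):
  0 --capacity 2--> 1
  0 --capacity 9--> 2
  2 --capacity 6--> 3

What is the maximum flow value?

Computing max flow:
  Flow on (0->2): 6/9
  Flow on (2->3): 6/6
Maximum flow = 6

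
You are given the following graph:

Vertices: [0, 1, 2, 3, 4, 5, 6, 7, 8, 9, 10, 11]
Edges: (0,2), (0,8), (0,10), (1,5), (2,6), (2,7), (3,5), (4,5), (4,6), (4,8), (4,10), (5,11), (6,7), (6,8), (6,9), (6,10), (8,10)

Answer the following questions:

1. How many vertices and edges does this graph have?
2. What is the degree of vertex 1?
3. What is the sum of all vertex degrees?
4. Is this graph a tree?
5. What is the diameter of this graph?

Count: 12 vertices, 17 edges.
Vertex 1 has neighbors [5], degree = 1.
Handshaking lemma: 2 * 17 = 34.
A tree on 12 vertices has 11 edges. This graph has 17 edges (6 extra). Not a tree.
Diameter (longest shortest path) = 4.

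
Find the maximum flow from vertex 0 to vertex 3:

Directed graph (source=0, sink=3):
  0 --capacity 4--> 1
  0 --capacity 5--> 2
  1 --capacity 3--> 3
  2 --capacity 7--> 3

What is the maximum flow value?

Computing max flow:
  Flow on (0->1): 3/4
  Flow on (0->2): 5/5
  Flow on (1->3): 3/3
  Flow on (2->3): 5/7
Maximum flow = 8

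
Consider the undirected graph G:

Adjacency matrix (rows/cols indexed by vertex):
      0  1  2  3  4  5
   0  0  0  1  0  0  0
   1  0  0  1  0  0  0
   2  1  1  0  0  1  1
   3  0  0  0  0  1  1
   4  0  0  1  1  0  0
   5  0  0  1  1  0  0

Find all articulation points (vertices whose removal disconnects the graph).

An articulation point is a vertex whose removal disconnects the graph.
Articulation points: [2]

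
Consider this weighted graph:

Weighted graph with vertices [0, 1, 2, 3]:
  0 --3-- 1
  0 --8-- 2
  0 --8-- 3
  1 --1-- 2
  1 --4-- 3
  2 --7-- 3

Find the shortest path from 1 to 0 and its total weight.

Using Dijkstra's algorithm from vertex 1:
Shortest path: 1 -> 0
Total weight: 3 = 3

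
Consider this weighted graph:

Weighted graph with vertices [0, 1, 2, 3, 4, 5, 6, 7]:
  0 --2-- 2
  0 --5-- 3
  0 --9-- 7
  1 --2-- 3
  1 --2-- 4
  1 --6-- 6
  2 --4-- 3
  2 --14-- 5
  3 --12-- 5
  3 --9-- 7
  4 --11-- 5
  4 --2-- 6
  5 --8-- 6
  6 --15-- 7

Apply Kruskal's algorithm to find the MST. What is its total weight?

Applying Kruskal's algorithm (sort edges by weight, add if no cycle):
  Add (0,2) w=2
  Add (1,4) w=2
  Add (1,3) w=2
  Add (4,6) w=2
  Add (2,3) w=4
  Skip (0,3) w=5 (creates cycle)
  Skip (1,6) w=6 (creates cycle)
  Add (5,6) w=8
  Add (0,7) w=9
  Skip (3,7) w=9 (creates cycle)
  Skip (4,5) w=11 (creates cycle)
  Skip (3,5) w=12 (creates cycle)
  Skip (2,5) w=14 (creates cycle)
  Skip (6,7) w=15 (creates cycle)
MST weight = 29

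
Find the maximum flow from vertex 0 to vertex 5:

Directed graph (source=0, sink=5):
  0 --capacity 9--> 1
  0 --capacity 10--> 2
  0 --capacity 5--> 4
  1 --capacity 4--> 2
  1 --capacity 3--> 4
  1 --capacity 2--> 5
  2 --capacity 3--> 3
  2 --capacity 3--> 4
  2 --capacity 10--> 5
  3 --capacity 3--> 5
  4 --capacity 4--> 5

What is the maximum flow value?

Computing max flow:
  Flow on (0->1): 6/9
  Flow on (0->2): 9/10
  Flow on (0->4): 4/5
  Flow on (1->2): 4/4
  Flow on (1->5): 2/2
  Flow on (2->3): 3/3
  Flow on (2->5): 10/10
  Flow on (3->5): 3/3
  Flow on (4->5): 4/4
Maximum flow = 19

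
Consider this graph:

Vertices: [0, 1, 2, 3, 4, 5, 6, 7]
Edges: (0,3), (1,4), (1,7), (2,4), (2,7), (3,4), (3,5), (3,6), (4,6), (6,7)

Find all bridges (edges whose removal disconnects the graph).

A bridge is an edge whose removal increases the number of connected components.
Bridges found: (0,3), (3,5)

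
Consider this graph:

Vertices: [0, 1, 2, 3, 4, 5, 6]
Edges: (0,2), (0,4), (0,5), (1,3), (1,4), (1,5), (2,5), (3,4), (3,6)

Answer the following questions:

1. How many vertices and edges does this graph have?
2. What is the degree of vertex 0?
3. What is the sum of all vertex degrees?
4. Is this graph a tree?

Count: 7 vertices, 9 edges.
Vertex 0 has neighbors [2, 4, 5], degree = 3.
Handshaking lemma: 2 * 9 = 18.
A tree on 7 vertices has 6 edges. This graph has 9 edges (3 extra). Not a tree.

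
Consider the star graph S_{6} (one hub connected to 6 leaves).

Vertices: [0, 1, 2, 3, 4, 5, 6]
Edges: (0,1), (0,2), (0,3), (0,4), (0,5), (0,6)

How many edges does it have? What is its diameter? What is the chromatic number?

Star graph S_{6}: the hub connects to all 6 leaves.
Edges = 6.
Diameter = 2 (any leaf to hub is 1, leaf to leaf through hub is 2).
Star graphs are bipartite (hub vs leaves), so chromatic number = 2.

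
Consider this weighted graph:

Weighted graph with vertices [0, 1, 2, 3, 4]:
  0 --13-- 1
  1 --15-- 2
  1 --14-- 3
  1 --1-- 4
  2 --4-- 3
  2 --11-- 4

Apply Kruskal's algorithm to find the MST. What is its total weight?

Applying Kruskal's algorithm (sort edges by weight, add if no cycle):
  Add (1,4) w=1
  Add (2,3) w=4
  Add (2,4) w=11
  Add (0,1) w=13
  Skip (1,3) w=14 (creates cycle)
  Skip (1,2) w=15 (creates cycle)
MST weight = 29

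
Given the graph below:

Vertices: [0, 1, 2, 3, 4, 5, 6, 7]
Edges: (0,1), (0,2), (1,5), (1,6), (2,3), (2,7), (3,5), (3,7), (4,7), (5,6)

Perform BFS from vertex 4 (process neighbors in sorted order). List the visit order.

BFS from vertex 4 (neighbors processed in ascending order):
Visit order: 4, 7, 2, 3, 0, 5, 1, 6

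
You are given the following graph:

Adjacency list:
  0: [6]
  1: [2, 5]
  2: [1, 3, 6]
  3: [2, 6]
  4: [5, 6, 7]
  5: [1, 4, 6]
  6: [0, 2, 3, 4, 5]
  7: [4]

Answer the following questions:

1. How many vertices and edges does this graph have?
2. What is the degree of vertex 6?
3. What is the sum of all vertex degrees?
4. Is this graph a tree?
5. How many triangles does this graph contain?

Count: 8 vertices, 10 edges.
Vertex 6 has neighbors [0, 2, 3, 4, 5], degree = 5.
Handshaking lemma: 2 * 10 = 20.
A tree on 8 vertices has 7 edges. This graph has 10 edges (3 extra). Not a tree.
Number of triangles = 2.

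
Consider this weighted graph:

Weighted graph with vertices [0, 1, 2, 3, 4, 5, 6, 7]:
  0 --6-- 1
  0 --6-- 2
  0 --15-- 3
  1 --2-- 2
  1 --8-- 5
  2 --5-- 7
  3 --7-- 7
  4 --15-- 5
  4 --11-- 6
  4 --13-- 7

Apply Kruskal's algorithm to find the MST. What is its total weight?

Applying Kruskal's algorithm (sort edges by weight, add if no cycle):
  Add (1,2) w=2
  Add (2,7) w=5
  Add (0,2) w=6
  Skip (0,1) w=6 (creates cycle)
  Add (3,7) w=7
  Add (1,5) w=8
  Add (4,6) w=11
  Add (4,7) w=13
  Skip (0,3) w=15 (creates cycle)
  Skip (4,5) w=15 (creates cycle)
MST weight = 52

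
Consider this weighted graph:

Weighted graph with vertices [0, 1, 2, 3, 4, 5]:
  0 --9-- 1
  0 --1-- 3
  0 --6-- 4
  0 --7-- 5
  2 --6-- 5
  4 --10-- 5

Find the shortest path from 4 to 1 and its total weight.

Using Dijkstra's algorithm from vertex 4:
Shortest path: 4 -> 0 -> 1
Total weight: 6 + 9 = 15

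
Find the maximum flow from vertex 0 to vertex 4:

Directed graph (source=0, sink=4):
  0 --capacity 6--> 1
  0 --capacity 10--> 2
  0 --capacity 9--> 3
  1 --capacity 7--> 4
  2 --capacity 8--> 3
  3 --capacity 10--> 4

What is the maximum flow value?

Computing max flow:
  Flow on (0->1): 6/6
  Flow on (0->2): 8/10
  Flow on (0->3): 2/9
  Flow on (1->4): 6/7
  Flow on (2->3): 8/8
  Flow on (3->4): 10/10
Maximum flow = 16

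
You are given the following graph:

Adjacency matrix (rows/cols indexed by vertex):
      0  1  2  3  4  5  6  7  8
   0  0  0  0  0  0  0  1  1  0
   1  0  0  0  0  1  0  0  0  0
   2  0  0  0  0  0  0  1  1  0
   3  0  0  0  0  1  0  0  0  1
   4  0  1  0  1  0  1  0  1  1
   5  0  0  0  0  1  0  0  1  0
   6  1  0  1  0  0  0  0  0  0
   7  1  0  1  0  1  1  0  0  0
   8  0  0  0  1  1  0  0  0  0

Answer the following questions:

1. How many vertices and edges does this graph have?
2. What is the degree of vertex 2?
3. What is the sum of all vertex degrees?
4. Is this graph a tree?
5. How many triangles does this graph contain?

Count: 9 vertices, 11 edges.
Vertex 2 has neighbors [6, 7], degree = 2.
Handshaking lemma: 2 * 11 = 22.
A tree on 9 vertices has 8 edges. This graph has 11 edges (3 extra). Not a tree.
Number of triangles = 2.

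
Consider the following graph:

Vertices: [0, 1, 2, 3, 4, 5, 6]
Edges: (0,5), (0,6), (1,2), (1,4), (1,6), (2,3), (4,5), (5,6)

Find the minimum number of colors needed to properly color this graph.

The graph has a maximum clique of size 3 (lower bound on chromatic number).
A valid 3-coloring: {0: 2, 1: 0, 2: 1, 3: 0, 4: 1, 5: 0, 6: 1}.
Chromatic number = 3.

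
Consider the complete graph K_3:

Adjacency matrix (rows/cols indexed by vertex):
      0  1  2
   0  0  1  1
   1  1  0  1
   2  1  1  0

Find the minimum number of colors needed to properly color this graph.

In K_3, every vertex is adjacent to every other vertex.
Each vertex needs a unique color.
Chromatic number = 3.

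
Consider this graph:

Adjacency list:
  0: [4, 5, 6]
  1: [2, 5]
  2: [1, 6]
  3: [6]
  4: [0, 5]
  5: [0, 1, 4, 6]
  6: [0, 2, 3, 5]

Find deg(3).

Vertex 3 has neighbors [6], so deg(3) = 1.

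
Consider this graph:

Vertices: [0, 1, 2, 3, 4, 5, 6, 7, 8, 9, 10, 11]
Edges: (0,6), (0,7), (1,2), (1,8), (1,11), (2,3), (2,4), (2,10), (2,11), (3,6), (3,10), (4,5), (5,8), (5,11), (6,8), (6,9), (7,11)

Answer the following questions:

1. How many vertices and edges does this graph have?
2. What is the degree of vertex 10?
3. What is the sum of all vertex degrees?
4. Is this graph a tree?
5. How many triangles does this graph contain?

Count: 12 vertices, 17 edges.
Vertex 10 has neighbors [2, 3], degree = 2.
Handshaking lemma: 2 * 17 = 34.
A tree on 12 vertices has 11 edges. This graph has 17 edges (6 extra). Not a tree.
Number of triangles = 2.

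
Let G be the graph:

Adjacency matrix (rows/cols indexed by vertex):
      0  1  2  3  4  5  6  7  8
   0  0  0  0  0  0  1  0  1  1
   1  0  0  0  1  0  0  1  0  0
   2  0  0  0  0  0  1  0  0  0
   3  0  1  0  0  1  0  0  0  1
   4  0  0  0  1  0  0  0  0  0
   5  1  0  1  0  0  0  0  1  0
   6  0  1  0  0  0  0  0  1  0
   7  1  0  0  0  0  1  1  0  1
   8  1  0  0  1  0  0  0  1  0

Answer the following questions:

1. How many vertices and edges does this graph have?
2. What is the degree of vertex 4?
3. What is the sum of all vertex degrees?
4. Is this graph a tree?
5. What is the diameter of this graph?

Count: 9 vertices, 11 edges.
Vertex 4 has neighbors [3], degree = 1.
Handshaking lemma: 2 * 11 = 22.
A tree on 9 vertices has 8 edges. This graph has 11 edges (3 extra). Not a tree.
Diameter (longest shortest path) = 5.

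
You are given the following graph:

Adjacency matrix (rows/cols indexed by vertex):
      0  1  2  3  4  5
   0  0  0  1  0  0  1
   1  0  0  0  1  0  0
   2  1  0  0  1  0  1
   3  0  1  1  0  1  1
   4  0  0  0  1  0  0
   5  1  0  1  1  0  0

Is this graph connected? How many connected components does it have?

Checking connectivity: the graph has 1 connected component(s).
All vertices are reachable from each other. The graph IS connected.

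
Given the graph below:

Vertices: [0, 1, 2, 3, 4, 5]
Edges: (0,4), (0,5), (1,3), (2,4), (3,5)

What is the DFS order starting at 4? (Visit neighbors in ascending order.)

DFS from vertex 4 (neighbors processed in ascending order):
Visit order: 4, 0, 5, 3, 1, 2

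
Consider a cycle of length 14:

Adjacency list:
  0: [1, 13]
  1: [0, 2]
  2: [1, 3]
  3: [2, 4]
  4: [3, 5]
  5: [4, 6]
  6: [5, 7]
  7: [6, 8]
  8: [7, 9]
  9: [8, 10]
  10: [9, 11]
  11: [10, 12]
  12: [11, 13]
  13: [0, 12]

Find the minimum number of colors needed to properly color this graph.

This is an even cycle (C_14). Even cycles are bipartite.
Chromatic number = 2.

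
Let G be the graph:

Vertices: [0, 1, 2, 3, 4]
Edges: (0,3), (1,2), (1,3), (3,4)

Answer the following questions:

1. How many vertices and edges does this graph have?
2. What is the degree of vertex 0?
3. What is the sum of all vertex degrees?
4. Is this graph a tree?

Count: 5 vertices, 4 edges.
Vertex 0 has neighbors [3], degree = 1.
Handshaking lemma: 2 * 4 = 8.
A graph is a tree iff it is connected and has exactly n-1 edges. This graph is connected (all 5 vertices in one component) and has 5-1 = 4 edges. It is a tree.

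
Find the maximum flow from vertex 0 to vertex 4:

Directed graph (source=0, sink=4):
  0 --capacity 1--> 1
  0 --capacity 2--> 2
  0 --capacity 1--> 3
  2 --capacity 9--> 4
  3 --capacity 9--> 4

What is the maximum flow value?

Computing max flow:
  Flow on (0->2): 2/2
  Flow on (0->3): 1/1
  Flow on (2->4): 2/9
  Flow on (3->4): 1/9
Maximum flow = 3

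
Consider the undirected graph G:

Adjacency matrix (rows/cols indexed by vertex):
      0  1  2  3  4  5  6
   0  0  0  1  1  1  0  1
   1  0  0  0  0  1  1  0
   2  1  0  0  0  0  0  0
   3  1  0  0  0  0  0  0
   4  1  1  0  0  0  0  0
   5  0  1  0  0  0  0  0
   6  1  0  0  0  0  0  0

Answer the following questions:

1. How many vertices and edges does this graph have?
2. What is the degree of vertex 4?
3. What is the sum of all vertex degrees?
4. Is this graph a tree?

Count: 7 vertices, 6 edges.
Vertex 4 has neighbors [0, 1], degree = 2.
Handshaking lemma: 2 * 6 = 12.
A graph is a tree iff it is connected and has exactly n-1 edges. This graph is connected (all 7 vertices in one component) and has 7-1 = 6 edges. It is a tree.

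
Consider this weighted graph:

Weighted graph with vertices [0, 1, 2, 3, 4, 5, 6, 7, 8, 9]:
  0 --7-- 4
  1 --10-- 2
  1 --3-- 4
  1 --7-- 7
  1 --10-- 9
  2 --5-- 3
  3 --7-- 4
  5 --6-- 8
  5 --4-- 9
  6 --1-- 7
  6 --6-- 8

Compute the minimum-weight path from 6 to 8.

Using Dijkstra's algorithm from vertex 6:
Shortest path: 6 -> 8
Total weight: 6 = 6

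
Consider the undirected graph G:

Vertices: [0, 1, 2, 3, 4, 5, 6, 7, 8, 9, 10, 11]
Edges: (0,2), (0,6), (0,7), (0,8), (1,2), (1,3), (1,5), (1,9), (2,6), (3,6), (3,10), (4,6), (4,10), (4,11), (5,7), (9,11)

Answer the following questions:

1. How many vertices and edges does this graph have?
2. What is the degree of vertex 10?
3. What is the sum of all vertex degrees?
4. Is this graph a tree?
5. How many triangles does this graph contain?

Count: 12 vertices, 16 edges.
Vertex 10 has neighbors [3, 4], degree = 2.
Handshaking lemma: 2 * 16 = 32.
A tree on 12 vertices has 11 edges. This graph has 16 edges (5 extra). Not a tree.
Number of triangles = 1.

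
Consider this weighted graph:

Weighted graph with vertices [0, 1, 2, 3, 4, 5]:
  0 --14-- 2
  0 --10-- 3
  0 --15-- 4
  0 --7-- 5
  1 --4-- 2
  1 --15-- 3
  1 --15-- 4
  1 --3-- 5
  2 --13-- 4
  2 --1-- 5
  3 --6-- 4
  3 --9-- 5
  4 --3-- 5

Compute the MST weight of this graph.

Applying Kruskal's algorithm (sort edges by weight, add if no cycle):
  Add (2,5) w=1
  Add (1,5) w=3
  Add (4,5) w=3
  Skip (1,2) w=4 (creates cycle)
  Add (3,4) w=6
  Add (0,5) w=7
  Skip (3,5) w=9 (creates cycle)
  Skip (0,3) w=10 (creates cycle)
  Skip (2,4) w=13 (creates cycle)
  Skip (0,2) w=14 (creates cycle)
  Skip (0,4) w=15 (creates cycle)
  Skip (1,4) w=15 (creates cycle)
  Skip (1,3) w=15 (creates cycle)
MST weight = 20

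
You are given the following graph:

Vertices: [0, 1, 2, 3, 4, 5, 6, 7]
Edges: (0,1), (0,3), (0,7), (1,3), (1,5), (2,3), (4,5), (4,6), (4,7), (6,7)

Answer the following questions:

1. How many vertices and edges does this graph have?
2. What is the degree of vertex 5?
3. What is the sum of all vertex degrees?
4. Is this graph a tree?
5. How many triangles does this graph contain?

Count: 8 vertices, 10 edges.
Vertex 5 has neighbors [1, 4], degree = 2.
Handshaking lemma: 2 * 10 = 20.
A tree on 8 vertices has 7 edges. This graph has 10 edges (3 extra). Not a tree.
Number of triangles = 2.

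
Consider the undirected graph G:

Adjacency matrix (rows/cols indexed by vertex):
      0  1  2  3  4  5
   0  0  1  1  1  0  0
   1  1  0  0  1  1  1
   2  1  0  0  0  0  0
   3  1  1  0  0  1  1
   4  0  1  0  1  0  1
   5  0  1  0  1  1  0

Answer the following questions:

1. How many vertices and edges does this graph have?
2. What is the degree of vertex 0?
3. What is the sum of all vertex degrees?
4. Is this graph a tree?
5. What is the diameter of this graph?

Count: 6 vertices, 9 edges.
Vertex 0 has neighbors [1, 2, 3], degree = 3.
Handshaking lemma: 2 * 9 = 18.
A tree on 6 vertices has 5 edges. This graph has 9 edges (4 extra). Not a tree.
Diameter (longest shortest path) = 3.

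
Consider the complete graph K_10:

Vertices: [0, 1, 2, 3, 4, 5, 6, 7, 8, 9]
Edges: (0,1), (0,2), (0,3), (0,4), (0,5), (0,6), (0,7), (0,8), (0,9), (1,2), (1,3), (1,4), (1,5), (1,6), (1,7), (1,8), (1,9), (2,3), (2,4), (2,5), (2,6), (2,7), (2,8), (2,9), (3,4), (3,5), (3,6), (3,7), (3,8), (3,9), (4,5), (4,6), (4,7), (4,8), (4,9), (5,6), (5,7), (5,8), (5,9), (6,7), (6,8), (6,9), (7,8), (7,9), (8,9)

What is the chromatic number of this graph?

In K_10, every vertex is adjacent to every other vertex.
Each vertex needs a unique color.
Chromatic number = 10.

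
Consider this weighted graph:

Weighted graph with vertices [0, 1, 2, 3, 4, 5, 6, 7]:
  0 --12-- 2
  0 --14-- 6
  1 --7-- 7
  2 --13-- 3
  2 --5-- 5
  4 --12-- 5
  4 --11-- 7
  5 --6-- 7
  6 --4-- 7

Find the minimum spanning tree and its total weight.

Applying Kruskal's algorithm (sort edges by weight, add if no cycle):
  Add (6,7) w=4
  Add (2,5) w=5
  Add (5,7) w=6
  Add (1,7) w=7
  Add (4,7) w=11
  Add (0,2) w=12
  Skip (4,5) w=12 (creates cycle)
  Add (2,3) w=13
  Skip (0,6) w=14 (creates cycle)
MST weight = 58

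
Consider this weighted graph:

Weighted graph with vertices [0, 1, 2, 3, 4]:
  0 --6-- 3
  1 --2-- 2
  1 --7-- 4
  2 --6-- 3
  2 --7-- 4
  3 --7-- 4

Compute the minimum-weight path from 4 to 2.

Using Dijkstra's algorithm from vertex 4:
Shortest path: 4 -> 2
Total weight: 7 = 7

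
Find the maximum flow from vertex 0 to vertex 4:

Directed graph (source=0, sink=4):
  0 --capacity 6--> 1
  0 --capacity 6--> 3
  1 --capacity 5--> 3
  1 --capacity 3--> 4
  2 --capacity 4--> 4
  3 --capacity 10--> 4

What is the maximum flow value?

Computing max flow:
  Flow on (0->1): 6/6
  Flow on (0->3): 6/6
  Flow on (1->3): 3/5
  Flow on (1->4): 3/3
  Flow on (3->4): 9/10
Maximum flow = 12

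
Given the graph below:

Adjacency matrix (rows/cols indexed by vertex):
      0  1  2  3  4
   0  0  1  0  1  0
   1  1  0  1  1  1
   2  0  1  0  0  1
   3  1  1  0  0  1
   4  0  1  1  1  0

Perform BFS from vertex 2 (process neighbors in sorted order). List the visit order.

BFS from vertex 2 (neighbors processed in ascending order):
Visit order: 2, 1, 4, 0, 3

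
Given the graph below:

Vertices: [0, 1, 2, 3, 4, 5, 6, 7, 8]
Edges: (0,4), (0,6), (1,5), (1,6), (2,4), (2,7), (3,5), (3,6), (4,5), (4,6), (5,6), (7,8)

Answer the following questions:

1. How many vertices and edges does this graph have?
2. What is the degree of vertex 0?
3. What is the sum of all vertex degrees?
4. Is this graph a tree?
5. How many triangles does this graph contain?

Count: 9 vertices, 12 edges.
Vertex 0 has neighbors [4, 6], degree = 2.
Handshaking lemma: 2 * 12 = 24.
A tree on 9 vertices has 8 edges. This graph has 12 edges (4 extra). Not a tree.
Number of triangles = 4.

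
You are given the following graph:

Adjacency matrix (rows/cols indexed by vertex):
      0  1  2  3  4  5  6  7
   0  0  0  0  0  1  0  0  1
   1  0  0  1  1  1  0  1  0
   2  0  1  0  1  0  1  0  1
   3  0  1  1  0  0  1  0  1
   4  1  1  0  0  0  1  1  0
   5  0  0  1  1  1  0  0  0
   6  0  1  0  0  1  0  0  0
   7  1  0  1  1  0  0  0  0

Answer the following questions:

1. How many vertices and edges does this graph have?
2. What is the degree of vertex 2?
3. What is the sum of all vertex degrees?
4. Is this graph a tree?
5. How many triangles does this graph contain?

Count: 8 vertices, 13 edges.
Vertex 2 has neighbors [1, 3, 5, 7], degree = 4.
Handshaking lemma: 2 * 13 = 26.
A tree on 8 vertices has 7 edges. This graph has 13 edges (6 extra). Not a tree.
Number of triangles = 4.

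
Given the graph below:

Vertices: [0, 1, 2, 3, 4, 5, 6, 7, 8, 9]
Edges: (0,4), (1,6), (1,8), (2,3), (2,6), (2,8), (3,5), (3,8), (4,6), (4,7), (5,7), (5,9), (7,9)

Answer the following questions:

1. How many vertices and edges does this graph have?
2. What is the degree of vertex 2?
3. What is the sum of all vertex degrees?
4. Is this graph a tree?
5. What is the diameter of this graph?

Count: 10 vertices, 13 edges.
Vertex 2 has neighbors [3, 6, 8], degree = 3.
Handshaking lemma: 2 * 13 = 26.
A tree on 10 vertices has 9 edges. This graph has 13 edges (4 extra). Not a tree.
Diameter (longest shortest path) = 4.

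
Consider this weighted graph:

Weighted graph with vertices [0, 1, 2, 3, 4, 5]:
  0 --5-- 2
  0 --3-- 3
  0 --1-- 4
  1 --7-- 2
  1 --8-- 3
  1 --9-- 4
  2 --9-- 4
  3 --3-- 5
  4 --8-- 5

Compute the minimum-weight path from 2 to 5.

Using Dijkstra's algorithm from vertex 2:
Shortest path: 2 -> 0 -> 3 -> 5
Total weight: 5 + 3 + 3 = 11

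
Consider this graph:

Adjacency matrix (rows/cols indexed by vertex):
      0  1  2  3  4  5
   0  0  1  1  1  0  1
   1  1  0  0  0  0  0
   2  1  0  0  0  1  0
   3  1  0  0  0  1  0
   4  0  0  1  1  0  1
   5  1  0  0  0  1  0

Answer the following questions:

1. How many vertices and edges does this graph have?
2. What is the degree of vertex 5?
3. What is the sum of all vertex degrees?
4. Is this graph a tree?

Count: 6 vertices, 7 edges.
Vertex 5 has neighbors [0, 4], degree = 2.
Handshaking lemma: 2 * 7 = 14.
A tree on 6 vertices has 5 edges. This graph has 7 edges (2 extra). Not a tree.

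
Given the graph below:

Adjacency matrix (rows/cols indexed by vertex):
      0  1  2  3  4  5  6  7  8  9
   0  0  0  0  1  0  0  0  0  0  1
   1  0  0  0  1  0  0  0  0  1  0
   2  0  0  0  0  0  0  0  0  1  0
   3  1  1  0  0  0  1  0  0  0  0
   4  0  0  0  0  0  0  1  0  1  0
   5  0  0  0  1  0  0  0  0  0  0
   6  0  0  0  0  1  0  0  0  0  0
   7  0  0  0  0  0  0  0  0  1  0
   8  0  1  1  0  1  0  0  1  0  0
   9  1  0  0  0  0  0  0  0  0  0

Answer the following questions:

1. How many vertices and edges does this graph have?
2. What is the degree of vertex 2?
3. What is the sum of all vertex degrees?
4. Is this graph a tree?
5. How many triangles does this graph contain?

Count: 10 vertices, 9 edges.
Vertex 2 has neighbors [8], degree = 1.
Handshaking lemma: 2 * 9 = 18.
A graph is a tree iff it is connected and has exactly n-1 edges. This graph is connected (all 10 vertices in one component) and has 10-1 = 9 edges. It is a tree.
Number of triangles = 0.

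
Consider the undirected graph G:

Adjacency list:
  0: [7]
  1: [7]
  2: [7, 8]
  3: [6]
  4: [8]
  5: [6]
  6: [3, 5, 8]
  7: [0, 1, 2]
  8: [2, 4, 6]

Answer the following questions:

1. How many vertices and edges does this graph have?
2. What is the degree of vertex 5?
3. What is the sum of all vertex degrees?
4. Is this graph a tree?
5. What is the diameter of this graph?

Count: 9 vertices, 8 edges.
Vertex 5 has neighbors [6], degree = 1.
Handshaking lemma: 2 * 8 = 16.
A graph is a tree iff it is connected and has exactly n-1 edges. This graph is connected (all 9 vertices in one component) and has 9-1 = 8 edges. It is a tree.
Diameter (longest shortest path) = 5.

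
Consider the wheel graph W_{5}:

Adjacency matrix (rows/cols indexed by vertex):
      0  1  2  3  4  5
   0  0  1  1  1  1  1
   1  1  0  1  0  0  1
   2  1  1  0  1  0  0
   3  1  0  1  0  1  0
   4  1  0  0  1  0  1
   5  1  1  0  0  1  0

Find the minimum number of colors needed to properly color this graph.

W_{5} = C_{5} plus a hub adjacent to every cycle vertex.
The outer cycle needs 3 colors (odd cycle); the hub is adjacent to all of them so needs a fresh color.
Chromatic number = 3 + 1 = 4.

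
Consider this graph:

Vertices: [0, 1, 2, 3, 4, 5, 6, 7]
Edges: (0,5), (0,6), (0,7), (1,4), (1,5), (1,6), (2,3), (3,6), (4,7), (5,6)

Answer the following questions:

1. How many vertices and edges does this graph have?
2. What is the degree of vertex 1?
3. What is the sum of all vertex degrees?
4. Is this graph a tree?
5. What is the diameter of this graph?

Count: 8 vertices, 10 edges.
Vertex 1 has neighbors [4, 5, 6], degree = 3.
Handshaking lemma: 2 * 10 = 20.
A tree on 8 vertices has 7 edges. This graph has 10 edges (3 extra). Not a tree.
Diameter (longest shortest path) = 4.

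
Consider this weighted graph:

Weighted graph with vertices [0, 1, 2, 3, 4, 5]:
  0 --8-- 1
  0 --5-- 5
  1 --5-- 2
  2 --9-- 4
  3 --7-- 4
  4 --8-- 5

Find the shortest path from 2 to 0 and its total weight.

Using Dijkstra's algorithm from vertex 2:
Shortest path: 2 -> 1 -> 0
Total weight: 5 + 8 = 13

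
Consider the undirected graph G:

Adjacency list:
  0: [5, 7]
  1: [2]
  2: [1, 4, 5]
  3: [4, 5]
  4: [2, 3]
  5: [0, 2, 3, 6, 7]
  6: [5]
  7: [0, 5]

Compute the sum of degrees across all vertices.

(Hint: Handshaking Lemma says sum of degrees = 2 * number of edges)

Count edges: 9 edges.
By Handshaking Lemma: sum of degrees = 2 * 9 = 18.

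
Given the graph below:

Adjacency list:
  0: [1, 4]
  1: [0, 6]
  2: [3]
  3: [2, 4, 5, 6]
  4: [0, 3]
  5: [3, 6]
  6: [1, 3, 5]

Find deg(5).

Vertex 5 has neighbors [3, 6], so deg(5) = 2.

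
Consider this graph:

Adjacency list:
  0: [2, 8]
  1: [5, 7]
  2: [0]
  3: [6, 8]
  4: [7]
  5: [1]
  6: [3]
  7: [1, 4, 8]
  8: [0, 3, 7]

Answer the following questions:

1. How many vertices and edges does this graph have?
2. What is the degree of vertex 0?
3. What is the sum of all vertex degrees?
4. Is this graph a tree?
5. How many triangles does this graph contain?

Count: 9 vertices, 8 edges.
Vertex 0 has neighbors [2, 8], degree = 2.
Handshaking lemma: 2 * 8 = 16.
A graph is a tree iff it is connected and has exactly n-1 edges. This graph is connected (all 9 vertices in one component) and has 9-1 = 8 edges. It is a tree.
Number of triangles = 0.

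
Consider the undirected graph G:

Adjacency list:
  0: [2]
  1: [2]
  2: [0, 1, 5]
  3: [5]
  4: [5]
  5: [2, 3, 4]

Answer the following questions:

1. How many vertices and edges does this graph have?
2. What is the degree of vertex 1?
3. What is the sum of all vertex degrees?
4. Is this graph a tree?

Count: 6 vertices, 5 edges.
Vertex 1 has neighbors [2], degree = 1.
Handshaking lemma: 2 * 5 = 10.
A graph is a tree iff it is connected and has exactly n-1 edges. This graph is connected (all 6 vertices in one component) and has 6-1 = 5 edges. It is a tree.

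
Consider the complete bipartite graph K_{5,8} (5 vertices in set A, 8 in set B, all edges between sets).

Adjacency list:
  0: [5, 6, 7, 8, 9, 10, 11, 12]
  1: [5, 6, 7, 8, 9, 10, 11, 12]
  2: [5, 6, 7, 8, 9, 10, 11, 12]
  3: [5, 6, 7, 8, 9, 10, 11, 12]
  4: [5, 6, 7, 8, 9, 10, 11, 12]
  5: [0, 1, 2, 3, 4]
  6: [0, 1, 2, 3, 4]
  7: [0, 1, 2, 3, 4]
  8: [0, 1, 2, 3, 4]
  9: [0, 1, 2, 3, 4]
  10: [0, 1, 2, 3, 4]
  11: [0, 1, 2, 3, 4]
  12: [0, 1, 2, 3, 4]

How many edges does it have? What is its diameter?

K_{5,8} has 5 * 8 = 40 edges.
Any vertex reaches any opposite-side vertex in 1 step; same-side vertices reach in 2 steps via any opposite-side vertex.
Diameter = 2.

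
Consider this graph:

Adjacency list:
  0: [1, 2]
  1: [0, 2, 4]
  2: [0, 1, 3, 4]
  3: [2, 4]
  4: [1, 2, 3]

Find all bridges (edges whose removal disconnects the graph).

No bridges found. The graph is 2-edge-connected (no single edge removal disconnects it).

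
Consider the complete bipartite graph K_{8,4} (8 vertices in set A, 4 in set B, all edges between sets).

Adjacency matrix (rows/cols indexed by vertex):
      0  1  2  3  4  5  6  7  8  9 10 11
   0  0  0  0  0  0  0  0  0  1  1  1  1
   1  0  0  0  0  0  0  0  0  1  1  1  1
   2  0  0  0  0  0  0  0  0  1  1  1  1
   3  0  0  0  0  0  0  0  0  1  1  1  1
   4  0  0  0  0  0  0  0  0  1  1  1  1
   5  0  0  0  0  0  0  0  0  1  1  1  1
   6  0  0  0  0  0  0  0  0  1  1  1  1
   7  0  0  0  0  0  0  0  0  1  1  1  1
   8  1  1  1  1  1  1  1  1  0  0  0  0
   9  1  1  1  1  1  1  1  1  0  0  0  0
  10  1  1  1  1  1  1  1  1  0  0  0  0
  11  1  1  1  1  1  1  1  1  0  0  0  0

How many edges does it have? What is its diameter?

K_{8,4} has 8 * 4 = 32 edges.
Any vertex reaches any opposite-side vertex in 1 step; same-side vertices reach in 2 steps via any opposite-side vertex.
Diameter = 2.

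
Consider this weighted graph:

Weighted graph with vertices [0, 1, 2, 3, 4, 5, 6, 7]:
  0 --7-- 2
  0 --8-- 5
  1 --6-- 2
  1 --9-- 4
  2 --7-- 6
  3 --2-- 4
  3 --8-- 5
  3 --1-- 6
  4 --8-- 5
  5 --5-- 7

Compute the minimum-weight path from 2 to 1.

Using Dijkstra's algorithm from vertex 2:
Shortest path: 2 -> 1
Total weight: 6 = 6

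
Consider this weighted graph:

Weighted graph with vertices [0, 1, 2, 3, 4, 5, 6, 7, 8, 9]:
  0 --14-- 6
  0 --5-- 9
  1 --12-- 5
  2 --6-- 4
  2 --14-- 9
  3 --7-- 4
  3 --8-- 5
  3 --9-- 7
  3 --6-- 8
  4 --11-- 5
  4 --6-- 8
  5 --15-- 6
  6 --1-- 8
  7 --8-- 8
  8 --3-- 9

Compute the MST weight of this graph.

Applying Kruskal's algorithm (sort edges by weight, add if no cycle):
  Add (6,8) w=1
  Add (8,9) w=3
  Add (0,9) w=5
  Add (2,4) w=6
  Add (3,8) w=6
  Add (4,8) w=6
  Skip (3,4) w=7 (creates cycle)
  Add (3,5) w=8
  Add (7,8) w=8
  Skip (3,7) w=9 (creates cycle)
  Skip (4,5) w=11 (creates cycle)
  Add (1,5) w=12
  Skip (0,6) w=14 (creates cycle)
  Skip (2,9) w=14 (creates cycle)
  Skip (5,6) w=15 (creates cycle)
MST weight = 55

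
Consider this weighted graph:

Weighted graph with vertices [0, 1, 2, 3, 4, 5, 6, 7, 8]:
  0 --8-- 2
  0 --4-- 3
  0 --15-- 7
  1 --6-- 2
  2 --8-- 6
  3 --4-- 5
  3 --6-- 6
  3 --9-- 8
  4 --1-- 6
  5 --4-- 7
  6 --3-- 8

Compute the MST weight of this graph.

Applying Kruskal's algorithm (sort edges by weight, add if no cycle):
  Add (4,6) w=1
  Add (6,8) w=3
  Add (0,3) w=4
  Add (3,5) w=4
  Add (5,7) w=4
  Add (1,2) w=6
  Add (3,6) w=6
  Add (0,2) w=8
  Skip (2,6) w=8 (creates cycle)
  Skip (3,8) w=9 (creates cycle)
  Skip (0,7) w=15 (creates cycle)
MST weight = 36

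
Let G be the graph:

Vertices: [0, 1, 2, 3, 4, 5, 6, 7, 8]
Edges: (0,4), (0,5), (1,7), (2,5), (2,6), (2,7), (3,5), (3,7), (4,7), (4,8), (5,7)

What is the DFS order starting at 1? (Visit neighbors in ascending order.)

DFS from vertex 1 (neighbors processed in ascending order):
Visit order: 1, 7, 2, 5, 0, 4, 8, 3, 6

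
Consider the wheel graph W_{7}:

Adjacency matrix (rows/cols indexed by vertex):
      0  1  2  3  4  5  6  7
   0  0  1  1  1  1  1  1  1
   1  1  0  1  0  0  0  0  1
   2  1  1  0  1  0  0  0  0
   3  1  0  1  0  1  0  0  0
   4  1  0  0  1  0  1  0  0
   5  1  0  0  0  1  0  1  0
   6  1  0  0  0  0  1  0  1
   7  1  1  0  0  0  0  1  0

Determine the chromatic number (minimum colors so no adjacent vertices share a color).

W_{7} = C_{7} plus a hub adjacent to every cycle vertex.
The outer cycle needs 3 colors (odd cycle); the hub is adjacent to all of them so needs a fresh color.
Chromatic number = 3 + 1 = 4.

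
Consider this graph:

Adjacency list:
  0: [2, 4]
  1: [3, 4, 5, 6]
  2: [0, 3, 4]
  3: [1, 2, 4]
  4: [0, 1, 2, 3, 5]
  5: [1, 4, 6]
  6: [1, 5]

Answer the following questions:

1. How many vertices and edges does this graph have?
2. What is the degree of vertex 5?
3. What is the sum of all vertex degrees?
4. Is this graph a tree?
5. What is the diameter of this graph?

Count: 7 vertices, 11 edges.
Vertex 5 has neighbors [1, 4, 6], degree = 3.
Handshaking lemma: 2 * 11 = 22.
A tree on 7 vertices has 6 edges. This graph has 11 edges (5 extra). Not a tree.
Diameter (longest shortest path) = 3.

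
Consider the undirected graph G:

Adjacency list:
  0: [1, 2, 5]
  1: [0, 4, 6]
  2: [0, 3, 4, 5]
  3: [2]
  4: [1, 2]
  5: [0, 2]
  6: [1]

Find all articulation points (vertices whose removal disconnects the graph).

An articulation point is a vertex whose removal disconnects the graph.
Articulation points: [1, 2]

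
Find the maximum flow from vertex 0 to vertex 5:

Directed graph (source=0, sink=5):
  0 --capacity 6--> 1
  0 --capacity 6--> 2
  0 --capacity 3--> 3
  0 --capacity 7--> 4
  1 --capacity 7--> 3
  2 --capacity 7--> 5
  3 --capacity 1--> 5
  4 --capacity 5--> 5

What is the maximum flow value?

Computing max flow:
  Flow on (0->2): 6/6
  Flow on (0->3): 1/3
  Flow on (0->4): 5/7
  Flow on (2->5): 6/7
  Flow on (3->5): 1/1
  Flow on (4->5): 5/5
Maximum flow = 12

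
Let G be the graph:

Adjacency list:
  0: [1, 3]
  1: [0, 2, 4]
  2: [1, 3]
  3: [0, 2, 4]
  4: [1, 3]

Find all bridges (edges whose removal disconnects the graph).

No bridges found. The graph is 2-edge-connected (no single edge removal disconnects it).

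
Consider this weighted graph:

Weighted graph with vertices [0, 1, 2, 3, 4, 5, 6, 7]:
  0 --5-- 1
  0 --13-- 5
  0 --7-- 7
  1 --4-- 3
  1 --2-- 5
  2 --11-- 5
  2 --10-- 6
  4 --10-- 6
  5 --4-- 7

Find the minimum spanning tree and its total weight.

Applying Kruskal's algorithm (sort edges by weight, add if no cycle):
  Add (1,5) w=2
  Add (1,3) w=4
  Add (5,7) w=4
  Add (0,1) w=5
  Skip (0,7) w=7 (creates cycle)
  Add (2,6) w=10
  Add (4,6) w=10
  Add (2,5) w=11
  Skip (0,5) w=13 (creates cycle)
MST weight = 46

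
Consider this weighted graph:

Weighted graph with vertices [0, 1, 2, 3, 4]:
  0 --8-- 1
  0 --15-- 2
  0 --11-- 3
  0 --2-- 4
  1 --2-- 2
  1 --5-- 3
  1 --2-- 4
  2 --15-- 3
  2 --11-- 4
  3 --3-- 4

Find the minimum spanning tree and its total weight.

Applying Kruskal's algorithm (sort edges by weight, add if no cycle):
  Add (0,4) w=2
  Add (1,2) w=2
  Add (1,4) w=2
  Add (3,4) w=3
  Skip (1,3) w=5 (creates cycle)
  Skip (0,1) w=8 (creates cycle)
  Skip (0,3) w=11 (creates cycle)
  Skip (2,4) w=11 (creates cycle)
  Skip (0,2) w=15 (creates cycle)
  Skip (2,3) w=15 (creates cycle)
MST weight = 9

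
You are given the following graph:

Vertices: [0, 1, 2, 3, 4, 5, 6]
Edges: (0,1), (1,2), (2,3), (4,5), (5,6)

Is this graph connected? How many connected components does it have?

Checking connectivity: the graph has 2 connected component(s).
Components: [[0, 1, 2, 3], [4, 5, 6]]. The graph is NOT connected.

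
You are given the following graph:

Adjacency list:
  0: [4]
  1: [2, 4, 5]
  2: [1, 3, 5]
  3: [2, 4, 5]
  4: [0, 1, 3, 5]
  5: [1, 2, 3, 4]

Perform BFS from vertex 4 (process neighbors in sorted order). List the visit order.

BFS from vertex 4 (neighbors processed in ascending order):
Visit order: 4, 0, 1, 3, 5, 2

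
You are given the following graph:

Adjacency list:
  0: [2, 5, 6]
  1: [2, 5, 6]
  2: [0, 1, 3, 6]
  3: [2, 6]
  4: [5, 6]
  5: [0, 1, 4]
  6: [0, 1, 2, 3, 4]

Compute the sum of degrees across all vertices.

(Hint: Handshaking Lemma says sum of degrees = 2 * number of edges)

Count edges: 11 edges.
By Handshaking Lemma: sum of degrees = 2 * 11 = 22.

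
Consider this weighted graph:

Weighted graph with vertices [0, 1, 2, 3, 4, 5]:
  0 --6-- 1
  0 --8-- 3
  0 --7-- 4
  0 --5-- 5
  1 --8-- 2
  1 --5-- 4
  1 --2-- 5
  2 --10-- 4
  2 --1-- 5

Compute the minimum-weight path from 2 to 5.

Using Dijkstra's algorithm from vertex 2:
Shortest path: 2 -> 5
Total weight: 1 = 1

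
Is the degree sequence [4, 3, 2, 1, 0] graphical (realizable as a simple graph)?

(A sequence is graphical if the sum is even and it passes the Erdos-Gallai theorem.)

Sum of degrees = 10. Sum is even but fails Erdos-Gallai. The sequence is NOT graphical.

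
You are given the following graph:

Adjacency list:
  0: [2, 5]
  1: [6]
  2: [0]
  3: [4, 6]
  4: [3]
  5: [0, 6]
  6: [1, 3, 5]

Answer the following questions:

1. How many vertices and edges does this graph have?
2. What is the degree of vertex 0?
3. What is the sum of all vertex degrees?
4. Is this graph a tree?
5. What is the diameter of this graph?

Count: 7 vertices, 6 edges.
Vertex 0 has neighbors [2, 5], degree = 2.
Handshaking lemma: 2 * 6 = 12.
A graph is a tree iff it is connected and has exactly n-1 edges. This graph is connected (all 7 vertices in one component) and has 7-1 = 6 edges. It is a tree.
Diameter (longest shortest path) = 5.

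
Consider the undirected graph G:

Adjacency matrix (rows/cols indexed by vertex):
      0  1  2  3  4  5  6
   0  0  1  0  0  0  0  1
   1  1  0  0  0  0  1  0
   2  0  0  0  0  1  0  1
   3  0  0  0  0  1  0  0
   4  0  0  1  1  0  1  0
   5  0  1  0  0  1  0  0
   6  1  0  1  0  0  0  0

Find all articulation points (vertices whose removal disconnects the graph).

An articulation point is a vertex whose removal disconnects the graph.
Articulation points: [4]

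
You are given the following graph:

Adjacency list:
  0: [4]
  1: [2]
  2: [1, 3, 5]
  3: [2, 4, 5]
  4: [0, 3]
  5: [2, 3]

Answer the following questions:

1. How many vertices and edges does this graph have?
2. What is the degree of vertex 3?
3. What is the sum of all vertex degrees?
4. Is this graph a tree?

Count: 6 vertices, 6 edges.
Vertex 3 has neighbors [2, 4, 5], degree = 3.
Handshaking lemma: 2 * 6 = 12.
A tree on 6 vertices has 5 edges. This graph has 6 edges (1 extra). Not a tree.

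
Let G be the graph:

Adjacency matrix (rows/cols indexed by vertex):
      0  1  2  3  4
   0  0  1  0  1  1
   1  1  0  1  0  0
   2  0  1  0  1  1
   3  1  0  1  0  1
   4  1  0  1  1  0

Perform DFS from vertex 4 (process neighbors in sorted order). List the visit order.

DFS from vertex 4 (neighbors processed in ascending order):
Visit order: 4, 0, 1, 2, 3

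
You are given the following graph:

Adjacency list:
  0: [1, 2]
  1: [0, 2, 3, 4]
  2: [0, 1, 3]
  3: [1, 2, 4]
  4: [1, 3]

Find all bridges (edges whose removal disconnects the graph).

No bridges found. The graph is 2-edge-connected (no single edge removal disconnects it).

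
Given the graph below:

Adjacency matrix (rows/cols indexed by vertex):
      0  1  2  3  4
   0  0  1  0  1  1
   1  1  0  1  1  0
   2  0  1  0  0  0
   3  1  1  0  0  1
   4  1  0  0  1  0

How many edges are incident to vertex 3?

Vertex 3 has neighbors [0, 1, 4], so deg(3) = 3.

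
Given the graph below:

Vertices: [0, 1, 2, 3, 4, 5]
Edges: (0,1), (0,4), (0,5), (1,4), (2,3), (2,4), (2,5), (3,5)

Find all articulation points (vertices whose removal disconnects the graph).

No articulation points. The graph is biconnected.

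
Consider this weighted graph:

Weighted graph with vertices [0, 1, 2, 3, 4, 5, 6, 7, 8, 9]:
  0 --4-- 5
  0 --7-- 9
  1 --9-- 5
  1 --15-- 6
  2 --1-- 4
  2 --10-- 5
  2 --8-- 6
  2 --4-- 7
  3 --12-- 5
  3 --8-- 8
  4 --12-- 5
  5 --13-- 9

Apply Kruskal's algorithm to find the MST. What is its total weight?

Applying Kruskal's algorithm (sort edges by weight, add if no cycle):
  Add (2,4) w=1
  Add (0,5) w=4
  Add (2,7) w=4
  Add (0,9) w=7
  Add (2,6) w=8
  Add (3,8) w=8
  Add (1,5) w=9
  Add (2,5) w=10
  Add (3,5) w=12
  Skip (4,5) w=12 (creates cycle)
  Skip (5,9) w=13 (creates cycle)
  Skip (1,6) w=15 (creates cycle)
MST weight = 63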